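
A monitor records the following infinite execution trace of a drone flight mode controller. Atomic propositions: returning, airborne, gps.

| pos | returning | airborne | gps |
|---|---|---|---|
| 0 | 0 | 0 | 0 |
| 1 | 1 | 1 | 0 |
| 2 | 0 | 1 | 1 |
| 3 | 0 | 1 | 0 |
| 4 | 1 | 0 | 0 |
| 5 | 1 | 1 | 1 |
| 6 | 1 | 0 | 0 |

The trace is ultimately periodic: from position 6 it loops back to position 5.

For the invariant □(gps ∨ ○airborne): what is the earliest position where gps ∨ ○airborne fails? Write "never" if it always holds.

3

Check gps ∨ ○airborne at each position in order: 0 ✓, 1 ✓, 2 ✓.
At position 3 the labels are {airborne} and the next position 4 has {returning}, so gps ∨ ○airborne is false there. This is the first violation.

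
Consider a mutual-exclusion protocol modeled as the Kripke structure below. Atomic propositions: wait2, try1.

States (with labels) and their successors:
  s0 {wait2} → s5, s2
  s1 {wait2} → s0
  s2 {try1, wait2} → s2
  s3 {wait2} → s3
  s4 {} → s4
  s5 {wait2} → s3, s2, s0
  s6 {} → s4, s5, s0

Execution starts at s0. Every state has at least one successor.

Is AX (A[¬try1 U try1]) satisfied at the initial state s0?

Does not hold

States satisfying A[¬try1 U try1]: {s2}.
States satisfying AX (A[¬try1 U try1]): {s2}.
s0 ∉ Sat(AX (A[¬try1 U try1])).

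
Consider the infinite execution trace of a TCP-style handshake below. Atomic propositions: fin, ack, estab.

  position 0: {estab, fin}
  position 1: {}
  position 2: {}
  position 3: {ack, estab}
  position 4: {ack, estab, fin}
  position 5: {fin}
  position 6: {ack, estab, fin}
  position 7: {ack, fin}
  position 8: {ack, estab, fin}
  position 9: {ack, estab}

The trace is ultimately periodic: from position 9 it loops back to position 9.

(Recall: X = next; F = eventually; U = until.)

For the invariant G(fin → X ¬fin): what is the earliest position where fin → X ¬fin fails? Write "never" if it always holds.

4

Check fin → X ¬fin at each position in order: 0 ✓, 1 ✓, 2 ✓, 3 ✓.
At position 4 the labels are {ack, estab, fin} and the next position 5 has {fin}, so fin → X ¬fin is false there. This is the first violation.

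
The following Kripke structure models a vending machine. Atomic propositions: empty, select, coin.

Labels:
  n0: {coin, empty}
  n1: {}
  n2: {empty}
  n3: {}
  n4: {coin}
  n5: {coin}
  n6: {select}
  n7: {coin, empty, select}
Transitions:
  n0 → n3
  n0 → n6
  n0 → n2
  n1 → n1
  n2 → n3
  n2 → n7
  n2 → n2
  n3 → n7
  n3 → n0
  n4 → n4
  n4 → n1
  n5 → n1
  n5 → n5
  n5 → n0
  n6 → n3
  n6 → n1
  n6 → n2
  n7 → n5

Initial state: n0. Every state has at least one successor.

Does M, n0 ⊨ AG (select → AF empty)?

States satisfying select → AF empty: {n0, n1, n2, n3, n4, n5, n7}.
States satisfying AG (select → AF empty): {n1, n4}.
n6 is reachable from n0 and violates select → AF empty, so AG fails at n0.
n0 ∉ Sat(AG (select → AF empty)).

Violated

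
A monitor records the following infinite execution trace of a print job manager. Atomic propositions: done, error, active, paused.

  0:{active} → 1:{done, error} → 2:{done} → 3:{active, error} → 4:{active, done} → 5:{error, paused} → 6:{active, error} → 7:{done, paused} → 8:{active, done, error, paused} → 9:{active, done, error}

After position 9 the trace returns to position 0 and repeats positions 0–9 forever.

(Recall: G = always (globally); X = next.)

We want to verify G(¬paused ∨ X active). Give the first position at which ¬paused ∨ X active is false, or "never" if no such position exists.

never

¬paused ∨ X active holds at every position 0..9, and those are all the positions the trace ever visits, so the invariant G(¬paused ∨ X active) is never violated.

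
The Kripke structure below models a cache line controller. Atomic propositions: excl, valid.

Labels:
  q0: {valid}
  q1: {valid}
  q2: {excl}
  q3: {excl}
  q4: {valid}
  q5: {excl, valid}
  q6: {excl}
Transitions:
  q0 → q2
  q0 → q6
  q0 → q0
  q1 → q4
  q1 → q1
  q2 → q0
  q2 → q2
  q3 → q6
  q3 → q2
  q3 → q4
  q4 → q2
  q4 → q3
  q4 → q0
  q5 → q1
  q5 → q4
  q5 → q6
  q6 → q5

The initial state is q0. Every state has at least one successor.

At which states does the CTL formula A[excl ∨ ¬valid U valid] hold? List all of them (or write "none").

{q0, q1, q4, q5, q6}

States satisfying excl ∨ ¬valid: {q2, q3, q5, q6}.
States satisfying valid: {q0, q1, q4, q5}.
States satisfying A[excl ∨ ¬valid U valid]: {q0, q1, q4, q5, q6}.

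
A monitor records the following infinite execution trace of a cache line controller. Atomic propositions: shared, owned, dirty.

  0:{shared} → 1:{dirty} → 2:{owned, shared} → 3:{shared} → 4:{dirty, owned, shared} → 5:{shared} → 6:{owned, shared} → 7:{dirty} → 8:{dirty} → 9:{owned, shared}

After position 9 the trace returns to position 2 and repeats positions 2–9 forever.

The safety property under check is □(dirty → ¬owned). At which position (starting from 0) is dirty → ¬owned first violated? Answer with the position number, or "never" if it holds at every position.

Check dirty → ¬owned at each position in order: 0 ✓, 1 ✓, 2 ✓, 3 ✓.
At position 4 the labels are {dirty, owned, shared}, so dirty → ¬owned is false there. This is the first violation.

4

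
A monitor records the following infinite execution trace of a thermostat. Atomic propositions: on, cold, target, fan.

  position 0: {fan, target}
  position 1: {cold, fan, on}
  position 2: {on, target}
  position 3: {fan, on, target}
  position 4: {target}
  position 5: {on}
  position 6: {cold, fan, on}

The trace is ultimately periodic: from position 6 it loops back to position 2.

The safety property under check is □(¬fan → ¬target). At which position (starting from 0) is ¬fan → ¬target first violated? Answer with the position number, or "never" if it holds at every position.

Check ¬fan → ¬target at each position in order: 0 ✓, 1 ✓.
At position 2 the labels are {on, target}, so ¬fan → ¬target is false there. This is the first violation.

2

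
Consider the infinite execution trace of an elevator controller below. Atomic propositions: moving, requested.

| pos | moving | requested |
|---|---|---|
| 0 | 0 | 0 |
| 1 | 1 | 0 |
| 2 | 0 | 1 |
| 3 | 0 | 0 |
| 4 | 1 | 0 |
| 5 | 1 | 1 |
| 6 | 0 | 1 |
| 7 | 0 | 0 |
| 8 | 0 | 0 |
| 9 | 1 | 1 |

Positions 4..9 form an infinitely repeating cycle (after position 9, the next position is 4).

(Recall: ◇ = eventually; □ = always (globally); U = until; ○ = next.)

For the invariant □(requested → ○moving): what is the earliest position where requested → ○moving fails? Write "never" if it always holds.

2

Check requested → ○moving at each position in order: 0 ✓, 1 ✓.
At position 2 the labels are {requested} and the next position 3 has {}, so requested → ○moving is false there. This is the first violation.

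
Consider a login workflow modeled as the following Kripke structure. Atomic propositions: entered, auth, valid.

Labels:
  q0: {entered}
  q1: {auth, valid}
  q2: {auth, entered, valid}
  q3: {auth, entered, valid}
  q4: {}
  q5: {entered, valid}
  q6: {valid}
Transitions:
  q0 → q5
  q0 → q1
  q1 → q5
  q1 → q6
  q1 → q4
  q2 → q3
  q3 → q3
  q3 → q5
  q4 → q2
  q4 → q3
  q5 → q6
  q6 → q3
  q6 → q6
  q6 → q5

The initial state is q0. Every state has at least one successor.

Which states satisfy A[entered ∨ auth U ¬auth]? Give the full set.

{q0, q1, q4, q5, q6}

States satisfying entered ∨ auth: {q0, q1, q2, q3, q5}.
States satisfying ¬auth: {q0, q4, q5, q6}.
States satisfying A[entered ∨ auth U ¬auth]: {q0, q1, q4, q5, q6}.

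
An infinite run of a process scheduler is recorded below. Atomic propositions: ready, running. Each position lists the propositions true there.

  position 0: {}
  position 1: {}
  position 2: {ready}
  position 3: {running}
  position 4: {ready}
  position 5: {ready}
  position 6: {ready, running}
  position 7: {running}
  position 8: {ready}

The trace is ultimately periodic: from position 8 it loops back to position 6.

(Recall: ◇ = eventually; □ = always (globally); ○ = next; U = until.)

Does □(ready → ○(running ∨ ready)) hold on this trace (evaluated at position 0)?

ready → ○(running ∨ ready) holds at every position 0..8, and those are all positions ever visited, so □(ready → ○(running ∨ ready)) holds.
Positions where ready holds: 2, 4, 5, 6, 8.
Check ○(running ∨ ready) at each: 2→ok, 4→ok, 5→ok, 6→ok, 8→ok.

Holds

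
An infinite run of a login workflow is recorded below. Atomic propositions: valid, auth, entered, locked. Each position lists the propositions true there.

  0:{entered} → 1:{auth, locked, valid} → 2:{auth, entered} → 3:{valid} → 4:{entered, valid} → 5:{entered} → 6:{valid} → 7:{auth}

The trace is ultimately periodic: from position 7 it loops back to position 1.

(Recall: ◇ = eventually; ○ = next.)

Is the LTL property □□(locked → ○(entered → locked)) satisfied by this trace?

□(locked → ○(entered → locked)) must hold at every position from 0 onward. It fails at position 0, so □□(locked → ○(entered → locked)) is false.

No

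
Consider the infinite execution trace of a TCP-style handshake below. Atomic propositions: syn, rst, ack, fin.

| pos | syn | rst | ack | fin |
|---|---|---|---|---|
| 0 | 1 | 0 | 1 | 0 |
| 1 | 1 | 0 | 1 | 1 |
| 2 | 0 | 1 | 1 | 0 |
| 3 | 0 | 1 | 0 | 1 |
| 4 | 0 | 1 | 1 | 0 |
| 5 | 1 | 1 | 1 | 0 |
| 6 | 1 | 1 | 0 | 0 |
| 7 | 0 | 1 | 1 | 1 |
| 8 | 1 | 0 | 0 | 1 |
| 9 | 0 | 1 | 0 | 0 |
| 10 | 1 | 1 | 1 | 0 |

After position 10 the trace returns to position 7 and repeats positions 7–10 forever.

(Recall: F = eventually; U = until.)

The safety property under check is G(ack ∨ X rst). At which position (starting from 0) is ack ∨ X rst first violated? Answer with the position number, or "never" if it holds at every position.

never

ack ∨ X rst holds at every position 0..10, and those are all the positions the trace ever visits, so the invariant G(ack ∨ X rst) is never violated.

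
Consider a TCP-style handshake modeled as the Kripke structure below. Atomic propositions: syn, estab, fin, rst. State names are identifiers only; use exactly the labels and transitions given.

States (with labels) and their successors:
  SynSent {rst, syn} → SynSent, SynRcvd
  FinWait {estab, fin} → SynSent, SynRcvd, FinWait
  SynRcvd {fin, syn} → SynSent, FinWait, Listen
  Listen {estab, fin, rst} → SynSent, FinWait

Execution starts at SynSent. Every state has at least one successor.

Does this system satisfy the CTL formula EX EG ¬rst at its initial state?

Yes

States satisfying EG ¬rst: {FinWait, SynRcvd}.
States satisfying EX EG ¬rst: {SynSent, FinWait, SynRcvd, Listen}.
SynSent ∈ Sat(EX EG ¬rst).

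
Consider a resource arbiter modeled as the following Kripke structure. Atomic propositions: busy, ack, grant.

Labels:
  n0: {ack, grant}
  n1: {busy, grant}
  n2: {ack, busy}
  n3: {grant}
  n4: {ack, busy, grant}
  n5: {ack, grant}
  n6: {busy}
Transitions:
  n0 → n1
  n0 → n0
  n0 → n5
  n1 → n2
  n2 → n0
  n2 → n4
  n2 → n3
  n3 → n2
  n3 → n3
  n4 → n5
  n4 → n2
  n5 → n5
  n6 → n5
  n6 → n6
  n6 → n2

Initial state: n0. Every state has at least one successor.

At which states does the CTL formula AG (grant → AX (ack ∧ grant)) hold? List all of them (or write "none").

States satisfying grant → AX (ack ∧ grant): {n2, n5, n6}.
States satisfying AG (grant → AX (ack ∧ grant)): {n5}.

{n5}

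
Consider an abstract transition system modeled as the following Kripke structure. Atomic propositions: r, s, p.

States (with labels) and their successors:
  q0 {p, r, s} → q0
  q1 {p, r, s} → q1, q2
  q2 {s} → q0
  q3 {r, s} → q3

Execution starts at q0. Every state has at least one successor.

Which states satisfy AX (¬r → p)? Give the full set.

States satisfying ¬r → p: {q0, q1, q3}.
States satisfying AX (¬r → p): {q0, q2, q3}.

{q0, q2, q3}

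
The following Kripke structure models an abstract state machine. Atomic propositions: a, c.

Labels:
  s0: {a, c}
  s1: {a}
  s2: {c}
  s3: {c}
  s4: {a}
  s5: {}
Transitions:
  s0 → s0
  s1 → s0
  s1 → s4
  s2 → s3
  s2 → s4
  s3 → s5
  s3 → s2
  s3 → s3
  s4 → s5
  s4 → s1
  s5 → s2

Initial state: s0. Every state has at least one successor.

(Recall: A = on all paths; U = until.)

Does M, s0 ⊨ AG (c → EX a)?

States satisfying c → EX a: {s0, s1, s2, s4, s5}.
States satisfying AG (c → EX a): {s0}.
Every state reachable from s0 satisfies c → EX a.
s0 ∈ Sat(AG (c → EX a)).

Holds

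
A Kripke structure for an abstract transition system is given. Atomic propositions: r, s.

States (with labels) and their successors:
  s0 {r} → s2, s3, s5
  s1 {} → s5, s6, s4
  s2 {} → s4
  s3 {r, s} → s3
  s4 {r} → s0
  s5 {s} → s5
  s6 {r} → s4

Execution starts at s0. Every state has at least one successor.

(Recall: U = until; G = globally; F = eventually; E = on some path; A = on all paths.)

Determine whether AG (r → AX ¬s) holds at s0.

Does not hold

States satisfying r → AX ¬s: {s1, s2, s4, s5, s6}.
States satisfying AG (r → AX ¬s): {s5}.
s0 is reachable from s0 and violates r → AX ¬s, so AG fails at s0.
s0 ∉ Sat(AG (r → AX ¬s)).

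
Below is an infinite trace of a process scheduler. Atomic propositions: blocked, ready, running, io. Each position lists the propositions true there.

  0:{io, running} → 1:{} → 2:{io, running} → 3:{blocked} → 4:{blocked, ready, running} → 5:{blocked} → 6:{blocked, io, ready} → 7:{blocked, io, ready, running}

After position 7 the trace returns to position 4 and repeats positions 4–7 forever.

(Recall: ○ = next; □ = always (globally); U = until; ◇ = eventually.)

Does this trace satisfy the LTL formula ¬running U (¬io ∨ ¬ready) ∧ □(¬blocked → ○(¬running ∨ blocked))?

No

Walking from position 0: ¬io ∨ ¬ready first holds at position 0, and ¬running holds at every earlier position along the way, so ¬running U (¬io ∨ ¬ready) holds.
¬blocked → ○(¬running ∨ blocked) must hold at every position from 0 onward. It fails at position 1, so □(¬blocked → ○(¬running ∨ blocked)) is false.
Positions where ¬blocked holds: 0, 1, 2.
Check ○(¬running ∨ blocked) at each: 0→ok, 1→fails, 2→ok.
At position 0: ¬running U (¬io ∨ ¬ready) is true; □(¬blocked → ○(¬running ∨ blocked)) is false; so ¬running U (¬io ∨ ¬ready) ∧ □(¬blocked → ○(¬running ∨ blocked)) is false.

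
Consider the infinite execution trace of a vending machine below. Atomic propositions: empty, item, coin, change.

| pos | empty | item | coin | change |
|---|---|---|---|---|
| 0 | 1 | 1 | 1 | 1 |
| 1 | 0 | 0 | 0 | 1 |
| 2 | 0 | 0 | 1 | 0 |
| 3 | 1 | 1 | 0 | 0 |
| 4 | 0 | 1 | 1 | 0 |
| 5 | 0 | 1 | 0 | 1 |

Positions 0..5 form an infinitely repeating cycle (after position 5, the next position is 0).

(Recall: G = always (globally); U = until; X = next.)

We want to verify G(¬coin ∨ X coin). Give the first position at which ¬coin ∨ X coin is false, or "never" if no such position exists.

0

At position 0 the labels are {change, coin, empty, item} and the next position 1 has {change}, so ¬coin ∨ X coin is false there. This is the first violation.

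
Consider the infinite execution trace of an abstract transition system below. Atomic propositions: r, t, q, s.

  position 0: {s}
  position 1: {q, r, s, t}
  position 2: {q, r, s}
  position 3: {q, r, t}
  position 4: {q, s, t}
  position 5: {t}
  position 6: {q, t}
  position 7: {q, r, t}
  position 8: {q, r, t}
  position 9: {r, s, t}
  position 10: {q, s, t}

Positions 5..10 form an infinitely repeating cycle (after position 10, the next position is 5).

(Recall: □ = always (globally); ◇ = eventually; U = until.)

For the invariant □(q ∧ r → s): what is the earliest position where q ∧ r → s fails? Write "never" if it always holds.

Check q ∧ r → s at each position in order: 0 ✓, 1 ✓, 2 ✓.
At position 3 the labels are {q, r, t}, so q ∧ r → s is false there. This is the first violation.

3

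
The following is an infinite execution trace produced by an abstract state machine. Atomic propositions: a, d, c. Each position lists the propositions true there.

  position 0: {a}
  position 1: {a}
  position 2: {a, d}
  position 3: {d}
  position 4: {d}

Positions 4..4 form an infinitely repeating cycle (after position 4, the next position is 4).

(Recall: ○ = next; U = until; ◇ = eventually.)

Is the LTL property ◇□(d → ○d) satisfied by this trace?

Yes

□(d → ○d) holds at position 0, which is reachable from 0, so ◇□(d → ○d) holds.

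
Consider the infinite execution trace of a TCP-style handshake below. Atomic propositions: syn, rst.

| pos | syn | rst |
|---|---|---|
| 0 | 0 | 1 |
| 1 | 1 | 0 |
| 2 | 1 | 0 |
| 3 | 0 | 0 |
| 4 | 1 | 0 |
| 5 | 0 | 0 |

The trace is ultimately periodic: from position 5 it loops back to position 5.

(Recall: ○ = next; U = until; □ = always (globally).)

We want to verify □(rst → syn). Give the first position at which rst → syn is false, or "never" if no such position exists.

0

At position 0 the labels are {rst}, so rst → syn is false there. This is the first violation.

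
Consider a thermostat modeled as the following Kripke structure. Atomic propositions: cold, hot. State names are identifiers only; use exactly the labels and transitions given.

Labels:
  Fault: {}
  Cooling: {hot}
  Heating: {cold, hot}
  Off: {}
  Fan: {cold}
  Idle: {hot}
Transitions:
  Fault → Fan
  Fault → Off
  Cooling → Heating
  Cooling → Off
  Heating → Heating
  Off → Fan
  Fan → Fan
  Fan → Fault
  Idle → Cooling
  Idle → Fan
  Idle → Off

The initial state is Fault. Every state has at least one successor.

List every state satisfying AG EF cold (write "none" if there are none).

States satisfying EF cold: {Fault, Cooling, Heating, Off, Fan, Idle}.
States satisfying AG EF cold: {Fault, Cooling, Heating, Off, Fan, Idle}.

{Fault, Cooling, Heating, Off, Fan, Idle}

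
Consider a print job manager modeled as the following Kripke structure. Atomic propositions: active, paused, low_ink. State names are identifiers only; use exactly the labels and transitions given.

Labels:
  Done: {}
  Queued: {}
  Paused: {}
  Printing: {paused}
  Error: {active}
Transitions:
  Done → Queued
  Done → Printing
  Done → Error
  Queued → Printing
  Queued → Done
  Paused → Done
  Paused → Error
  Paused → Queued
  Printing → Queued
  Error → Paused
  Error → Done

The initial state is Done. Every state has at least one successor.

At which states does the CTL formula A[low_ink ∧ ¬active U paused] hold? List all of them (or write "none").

States satisfying low_ink ∧ ¬active: ∅.
States satisfying paused: {Printing}.
States satisfying A[low_ink ∧ ¬active U paused]: {Printing}.

{Printing}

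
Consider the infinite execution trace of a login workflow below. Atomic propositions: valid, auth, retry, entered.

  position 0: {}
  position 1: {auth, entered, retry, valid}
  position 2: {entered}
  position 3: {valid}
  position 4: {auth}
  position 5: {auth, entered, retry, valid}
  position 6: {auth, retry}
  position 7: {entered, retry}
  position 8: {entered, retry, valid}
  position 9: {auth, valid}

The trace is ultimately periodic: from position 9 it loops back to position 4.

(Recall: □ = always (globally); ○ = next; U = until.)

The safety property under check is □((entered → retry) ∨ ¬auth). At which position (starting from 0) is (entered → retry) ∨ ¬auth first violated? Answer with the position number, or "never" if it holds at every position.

never

(entered → retry) ∨ ¬auth holds at every position 0..9, and those are all the positions the trace ever visits, so the invariant □((entered → retry) ∨ ¬auth) is never violated.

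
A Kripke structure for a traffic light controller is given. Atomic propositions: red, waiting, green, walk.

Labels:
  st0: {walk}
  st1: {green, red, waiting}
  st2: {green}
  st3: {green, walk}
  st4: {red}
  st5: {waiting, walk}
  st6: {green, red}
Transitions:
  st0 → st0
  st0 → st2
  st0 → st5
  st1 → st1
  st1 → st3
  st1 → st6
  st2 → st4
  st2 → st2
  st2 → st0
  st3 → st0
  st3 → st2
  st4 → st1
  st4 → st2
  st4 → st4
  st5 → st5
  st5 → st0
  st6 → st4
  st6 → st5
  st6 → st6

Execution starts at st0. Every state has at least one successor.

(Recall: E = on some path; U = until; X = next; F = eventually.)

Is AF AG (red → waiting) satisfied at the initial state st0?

States satisfying AG (red → waiting): ∅.
States satisfying AF AG (red → waiting): ∅.
There is a path from st0 along which AG (red → waiting) never holds.
st0 ∉ Sat(AF AG (red → waiting)).

No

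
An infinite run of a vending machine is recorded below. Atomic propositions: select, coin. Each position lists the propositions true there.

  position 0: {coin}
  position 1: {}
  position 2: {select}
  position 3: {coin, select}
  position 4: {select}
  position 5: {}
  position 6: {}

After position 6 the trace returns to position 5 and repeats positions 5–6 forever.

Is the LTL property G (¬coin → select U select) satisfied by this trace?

No

¬coin → select U select must hold at every position from 0 onward. It fails at position 1, so G (¬coin → select U select) is false.
Positions where ¬coin holds: 1, 2, 4, 5, 6.
Check select U select at each: 1→fails, 2→ok, 4→ok, 5→fails, 6→fails.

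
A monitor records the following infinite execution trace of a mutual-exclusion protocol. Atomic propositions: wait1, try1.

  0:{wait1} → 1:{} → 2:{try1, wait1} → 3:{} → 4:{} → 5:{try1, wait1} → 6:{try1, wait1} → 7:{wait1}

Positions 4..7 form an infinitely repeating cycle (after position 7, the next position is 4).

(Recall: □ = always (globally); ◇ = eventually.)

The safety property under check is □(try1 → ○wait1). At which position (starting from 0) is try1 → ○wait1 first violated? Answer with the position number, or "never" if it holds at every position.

Check try1 → ○wait1 at each position in order: 0 ✓, 1 ✓.
At position 2 the labels are {try1, wait1} and the next position 3 has {}, so try1 → ○wait1 is false there. This is the first violation.

2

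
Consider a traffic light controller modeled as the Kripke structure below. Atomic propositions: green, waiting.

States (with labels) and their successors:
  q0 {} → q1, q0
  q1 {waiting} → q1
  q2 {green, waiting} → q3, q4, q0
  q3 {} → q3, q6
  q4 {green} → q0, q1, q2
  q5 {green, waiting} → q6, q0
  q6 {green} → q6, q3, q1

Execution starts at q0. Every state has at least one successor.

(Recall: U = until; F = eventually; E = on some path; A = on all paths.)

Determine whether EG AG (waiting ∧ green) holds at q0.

States satisfying AG (waiting ∧ green): ∅.
States satisfying EG AG (waiting ∧ green): ∅.
No suitable path/successor from q0 witnesses the formula.
q0 ∉ Sat(EG AG (waiting ∧ green)).

Does not hold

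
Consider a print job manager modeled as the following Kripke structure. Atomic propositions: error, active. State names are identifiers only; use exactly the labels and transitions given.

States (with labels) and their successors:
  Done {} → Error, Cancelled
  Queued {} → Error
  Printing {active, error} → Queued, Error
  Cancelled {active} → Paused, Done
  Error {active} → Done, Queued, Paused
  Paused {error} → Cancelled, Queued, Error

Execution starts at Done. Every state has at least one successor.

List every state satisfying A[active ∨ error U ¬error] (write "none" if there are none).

States satisfying active ∨ error: {Printing, Cancelled, Error, Paused}.
States satisfying ¬error: {Done, Queued, Cancelled, Error}.
States satisfying A[active ∨ error U ¬error]: {Done, Queued, Printing, Cancelled, Error, Paused}.

{Done, Queued, Printing, Cancelled, Error, Paused}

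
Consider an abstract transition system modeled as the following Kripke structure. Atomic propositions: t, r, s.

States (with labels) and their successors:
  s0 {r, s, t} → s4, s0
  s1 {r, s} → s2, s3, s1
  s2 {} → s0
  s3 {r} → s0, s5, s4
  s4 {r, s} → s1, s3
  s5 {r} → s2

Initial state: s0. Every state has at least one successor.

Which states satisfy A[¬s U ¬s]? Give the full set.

States satisfying ¬s: {s2, s3, s5}.
States satisfying A[¬s U ¬s]: {s2, s3, s5}.

{s2, s3, s5}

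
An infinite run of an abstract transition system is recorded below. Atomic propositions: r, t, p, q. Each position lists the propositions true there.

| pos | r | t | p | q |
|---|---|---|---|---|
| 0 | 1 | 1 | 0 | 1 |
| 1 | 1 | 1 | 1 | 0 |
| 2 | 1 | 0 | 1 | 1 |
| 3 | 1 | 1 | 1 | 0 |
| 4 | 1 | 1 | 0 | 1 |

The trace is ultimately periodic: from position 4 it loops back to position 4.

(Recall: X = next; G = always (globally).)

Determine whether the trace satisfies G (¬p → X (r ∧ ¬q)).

No

¬p → X (r ∧ ¬q) must hold at every position from 0 onward. It fails at position 4, so G (¬p → X (r ∧ ¬q)) is false.
Positions where ¬p holds: 0, 4.
Check X (r ∧ ¬q) at each: 0→ok, 4→fails.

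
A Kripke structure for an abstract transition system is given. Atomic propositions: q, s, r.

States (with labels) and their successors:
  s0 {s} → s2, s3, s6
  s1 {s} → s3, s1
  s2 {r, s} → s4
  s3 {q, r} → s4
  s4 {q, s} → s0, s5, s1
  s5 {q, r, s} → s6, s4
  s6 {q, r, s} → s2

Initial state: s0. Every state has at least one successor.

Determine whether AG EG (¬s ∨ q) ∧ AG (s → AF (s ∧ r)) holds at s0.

Does not hold

States satisfying EG (¬s ∨ q): {s3, s4, s5}.
States satisfying AG EG (¬s ∨ q): ∅.
States satisfying s → AF (s ∧ r): {s2, s3, s5, s6}.
States satisfying AG (s → AF (s ∧ r)): ∅.
States satisfying AG EG (¬s ∨ q) ∧ AG (s → AF (s ∧ r)): ∅.
s0 ∉ Sat(AG EG (¬s ∨ q) ∧ AG (s → AF (s ∧ r))).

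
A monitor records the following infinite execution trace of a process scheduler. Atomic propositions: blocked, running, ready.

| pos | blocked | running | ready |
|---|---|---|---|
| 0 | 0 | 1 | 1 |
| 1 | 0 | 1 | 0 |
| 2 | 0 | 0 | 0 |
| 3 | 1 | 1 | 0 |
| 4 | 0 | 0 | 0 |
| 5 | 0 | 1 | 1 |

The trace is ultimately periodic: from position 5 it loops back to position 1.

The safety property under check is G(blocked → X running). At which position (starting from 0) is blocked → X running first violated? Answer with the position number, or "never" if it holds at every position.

3

Check blocked → X running at each position in order: 0 ✓, 1 ✓, 2 ✓.
At position 3 the labels are {blocked, running} and the next position 4 has {}, so blocked → X running is false there. This is the first violation.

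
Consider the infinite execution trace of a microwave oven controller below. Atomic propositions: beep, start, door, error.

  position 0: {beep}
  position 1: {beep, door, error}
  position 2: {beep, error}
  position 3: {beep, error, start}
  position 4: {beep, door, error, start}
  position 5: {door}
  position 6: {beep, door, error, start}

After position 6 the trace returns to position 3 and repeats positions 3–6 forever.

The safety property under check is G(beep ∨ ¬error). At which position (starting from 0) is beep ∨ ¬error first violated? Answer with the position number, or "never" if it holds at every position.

beep ∨ ¬error holds at every position 0..6, and those are all the positions the trace ever visits, so the invariant G(beep ∨ ¬error) is never violated.

never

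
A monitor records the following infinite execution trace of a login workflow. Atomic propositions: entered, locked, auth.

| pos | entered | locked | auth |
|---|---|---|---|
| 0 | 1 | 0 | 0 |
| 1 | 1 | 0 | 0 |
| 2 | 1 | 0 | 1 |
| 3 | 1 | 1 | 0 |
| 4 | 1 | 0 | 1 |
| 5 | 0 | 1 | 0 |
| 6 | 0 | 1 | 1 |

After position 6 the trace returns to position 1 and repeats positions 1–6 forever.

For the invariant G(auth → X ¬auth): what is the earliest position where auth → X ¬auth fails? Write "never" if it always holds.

never

auth → X ¬auth holds at every position 0..6, and those are all the positions the trace ever visits, so the invariant G(auth → X ¬auth) is never violated.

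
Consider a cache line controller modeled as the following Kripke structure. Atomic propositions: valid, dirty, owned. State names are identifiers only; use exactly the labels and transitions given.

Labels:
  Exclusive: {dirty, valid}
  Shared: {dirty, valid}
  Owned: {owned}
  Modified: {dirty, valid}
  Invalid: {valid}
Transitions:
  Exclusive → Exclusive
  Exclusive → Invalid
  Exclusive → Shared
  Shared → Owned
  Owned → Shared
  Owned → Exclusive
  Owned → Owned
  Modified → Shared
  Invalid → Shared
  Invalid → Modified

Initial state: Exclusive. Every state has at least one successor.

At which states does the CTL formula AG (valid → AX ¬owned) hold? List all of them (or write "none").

none

States satisfying valid → AX ¬owned: {Exclusive, Owned, Modified, Invalid}.
States satisfying AG (valid → AX ¬owned): ∅.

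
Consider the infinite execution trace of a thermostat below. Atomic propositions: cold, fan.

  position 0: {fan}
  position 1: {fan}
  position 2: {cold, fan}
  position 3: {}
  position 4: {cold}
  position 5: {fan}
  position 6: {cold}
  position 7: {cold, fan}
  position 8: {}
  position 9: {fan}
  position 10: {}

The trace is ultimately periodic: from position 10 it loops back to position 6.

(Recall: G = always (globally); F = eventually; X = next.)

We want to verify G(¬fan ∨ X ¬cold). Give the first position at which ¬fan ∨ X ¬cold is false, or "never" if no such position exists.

Check ¬fan ∨ X ¬cold at each position in order: 0 ✓.
At position 1 the labels are {fan} and the next position 2 has {cold, fan}, so ¬fan ∨ X ¬cold is false there. This is the first violation.

1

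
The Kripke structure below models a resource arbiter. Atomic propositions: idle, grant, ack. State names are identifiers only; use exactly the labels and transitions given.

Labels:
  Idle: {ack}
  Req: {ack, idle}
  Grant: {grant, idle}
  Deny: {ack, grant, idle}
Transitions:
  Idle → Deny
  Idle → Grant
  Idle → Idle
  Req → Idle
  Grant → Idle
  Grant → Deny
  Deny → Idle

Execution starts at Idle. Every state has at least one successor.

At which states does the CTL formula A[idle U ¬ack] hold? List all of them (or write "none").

States satisfying idle: {Req, Grant, Deny}.
States satisfying ¬ack: {Grant}.
States satisfying A[idle U ¬ack]: {Grant}.

{Grant}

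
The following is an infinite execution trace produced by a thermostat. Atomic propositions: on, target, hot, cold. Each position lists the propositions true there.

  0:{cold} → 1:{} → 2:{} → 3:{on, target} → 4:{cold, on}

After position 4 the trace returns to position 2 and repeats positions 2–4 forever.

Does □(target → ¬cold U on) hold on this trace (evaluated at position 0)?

Satisfied

target → ¬cold U on holds at every position 0..4, and those are all positions ever visited, so □(target → ¬cold U on) holds.
Positions where target holds: 3.
Check ¬cold U on at each: 3→ok.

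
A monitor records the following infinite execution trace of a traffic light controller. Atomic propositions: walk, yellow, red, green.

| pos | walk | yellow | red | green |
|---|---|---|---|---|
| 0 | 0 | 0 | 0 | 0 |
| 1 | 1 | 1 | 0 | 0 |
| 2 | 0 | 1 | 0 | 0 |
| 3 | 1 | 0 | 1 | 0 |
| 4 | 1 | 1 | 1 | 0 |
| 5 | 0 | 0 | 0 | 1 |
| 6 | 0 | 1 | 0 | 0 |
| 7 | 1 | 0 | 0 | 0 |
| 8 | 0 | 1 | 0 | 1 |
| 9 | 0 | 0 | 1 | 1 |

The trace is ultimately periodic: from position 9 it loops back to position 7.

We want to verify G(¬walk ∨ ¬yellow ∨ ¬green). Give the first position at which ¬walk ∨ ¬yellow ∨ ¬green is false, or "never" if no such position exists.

never

¬walk ∨ ¬yellow ∨ ¬green holds at every position 0..9, and those are all the positions the trace ever visits, so the invariant G(¬walk ∨ ¬yellow ∨ ¬green) is never violated.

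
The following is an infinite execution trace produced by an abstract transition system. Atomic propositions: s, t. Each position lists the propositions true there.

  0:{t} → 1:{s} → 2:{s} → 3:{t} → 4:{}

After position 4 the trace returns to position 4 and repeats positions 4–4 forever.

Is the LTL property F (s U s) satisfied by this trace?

Satisfied

s U s holds at position 1, which is reachable from 0, so F (s U s) holds.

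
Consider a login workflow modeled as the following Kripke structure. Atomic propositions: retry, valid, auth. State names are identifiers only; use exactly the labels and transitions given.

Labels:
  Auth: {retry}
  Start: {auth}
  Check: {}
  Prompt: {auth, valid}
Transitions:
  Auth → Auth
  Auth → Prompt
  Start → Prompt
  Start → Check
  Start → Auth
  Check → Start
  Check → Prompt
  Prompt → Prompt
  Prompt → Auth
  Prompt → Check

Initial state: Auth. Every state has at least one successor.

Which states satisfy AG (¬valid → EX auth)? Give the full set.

States satisfying ¬valid → EX auth: {Auth, Start, Check, Prompt}.
States satisfying AG (¬valid → EX auth): {Auth, Start, Check, Prompt}.

{Auth, Start, Check, Prompt}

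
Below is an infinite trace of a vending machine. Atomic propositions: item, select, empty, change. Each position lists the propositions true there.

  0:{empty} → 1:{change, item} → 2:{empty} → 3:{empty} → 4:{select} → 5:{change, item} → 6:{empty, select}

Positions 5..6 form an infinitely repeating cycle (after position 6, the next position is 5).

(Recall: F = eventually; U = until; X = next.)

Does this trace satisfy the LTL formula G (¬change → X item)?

¬change → X item must hold at every position from 0 onward. It fails at position 2, so G (¬change → X item) is false.
Positions where ¬change holds: 0, 2, 3, 4, 6.
Check X item at each: 0→ok, 2→fails, 3→fails, 4→ok, 6→ok.

No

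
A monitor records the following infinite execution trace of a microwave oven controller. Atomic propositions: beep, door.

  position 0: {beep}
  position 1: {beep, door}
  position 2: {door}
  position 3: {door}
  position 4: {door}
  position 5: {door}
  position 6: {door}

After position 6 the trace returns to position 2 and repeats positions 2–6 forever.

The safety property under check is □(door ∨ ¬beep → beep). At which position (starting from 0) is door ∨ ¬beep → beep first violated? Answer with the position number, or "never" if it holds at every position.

2

Check door ∨ ¬beep → beep at each position in order: 0 ✓, 1 ✓.
At position 2 the labels are {door}, so door ∨ ¬beep → beep is false there. This is the first violation.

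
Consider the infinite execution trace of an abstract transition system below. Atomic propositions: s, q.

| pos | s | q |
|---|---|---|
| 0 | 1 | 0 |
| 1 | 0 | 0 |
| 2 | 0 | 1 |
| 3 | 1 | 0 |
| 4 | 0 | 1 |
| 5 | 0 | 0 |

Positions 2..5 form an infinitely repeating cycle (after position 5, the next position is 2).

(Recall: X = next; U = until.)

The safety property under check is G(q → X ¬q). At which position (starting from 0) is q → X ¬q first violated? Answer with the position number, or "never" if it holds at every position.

q → X ¬q holds at every position 0..5, and those are all the positions the trace ever visits, so the invariant G(q → X ¬q) is never violated.

never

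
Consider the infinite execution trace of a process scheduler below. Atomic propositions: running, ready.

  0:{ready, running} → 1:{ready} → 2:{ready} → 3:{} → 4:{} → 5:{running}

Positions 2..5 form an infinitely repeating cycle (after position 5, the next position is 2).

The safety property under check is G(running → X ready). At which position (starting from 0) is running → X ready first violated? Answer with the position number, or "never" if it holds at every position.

running → X ready holds at every position 0..5, and those are all the positions the trace ever visits, so the invariant G(running → X ready) is never violated.

never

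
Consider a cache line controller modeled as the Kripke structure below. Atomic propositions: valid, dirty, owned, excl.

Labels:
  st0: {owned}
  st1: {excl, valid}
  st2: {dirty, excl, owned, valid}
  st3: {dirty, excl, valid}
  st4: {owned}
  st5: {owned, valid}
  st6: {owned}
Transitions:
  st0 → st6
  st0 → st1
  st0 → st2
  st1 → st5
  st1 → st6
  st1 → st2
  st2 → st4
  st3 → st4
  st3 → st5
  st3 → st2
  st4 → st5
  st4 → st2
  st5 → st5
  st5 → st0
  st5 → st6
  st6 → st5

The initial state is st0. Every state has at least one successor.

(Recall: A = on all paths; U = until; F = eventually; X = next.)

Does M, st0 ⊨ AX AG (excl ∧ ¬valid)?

States satisfying AG (excl ∧ ¬valid): ∅.
States satisfying AX AG (excl ∧ ¬valid): ∅.
st0 ∉ Sat(AX AG (excl ∧ ¬valid)).

No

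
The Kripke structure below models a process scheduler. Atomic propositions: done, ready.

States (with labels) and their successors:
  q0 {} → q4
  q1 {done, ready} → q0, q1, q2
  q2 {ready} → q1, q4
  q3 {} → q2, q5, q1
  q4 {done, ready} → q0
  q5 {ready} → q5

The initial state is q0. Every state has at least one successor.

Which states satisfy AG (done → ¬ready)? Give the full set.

States satisfying done → ¬ready: {q0, q2, q3, q5}.
States satisfying AG (done → ¬ready): {q5}.

{q5}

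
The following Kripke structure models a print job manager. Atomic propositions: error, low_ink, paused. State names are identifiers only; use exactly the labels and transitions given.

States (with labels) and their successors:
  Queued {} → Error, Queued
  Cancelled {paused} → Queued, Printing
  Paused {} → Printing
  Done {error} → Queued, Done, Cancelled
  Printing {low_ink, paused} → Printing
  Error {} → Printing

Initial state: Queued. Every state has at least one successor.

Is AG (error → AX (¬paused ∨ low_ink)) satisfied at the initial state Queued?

Yes

States satisfying error → AX (¬paused ∨ low_ink): {Queued, Cancelled, Paused, Printing, Error}.
States satisfying AG (error → AX (¬paused ∨ low_ink)): {Queued, Cancelled, Paused, Printing, Error}.
Every state reachable from Queued satisfies error → AX (¬paused ∨ low_ink).
Queued ∈ Sat(AG (error → AX (¬paused ∨ low_ink))).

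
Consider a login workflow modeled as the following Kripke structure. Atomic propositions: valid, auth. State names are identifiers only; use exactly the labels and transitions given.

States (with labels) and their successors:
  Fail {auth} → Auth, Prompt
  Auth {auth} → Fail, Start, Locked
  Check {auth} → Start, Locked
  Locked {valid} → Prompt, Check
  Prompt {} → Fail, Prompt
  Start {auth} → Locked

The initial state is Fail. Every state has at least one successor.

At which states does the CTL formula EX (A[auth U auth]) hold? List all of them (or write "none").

{Fail, Auth, Check, Locked, Prompt}

States satisfying A[auth U auth]: {Fail, Auth, Check, Start}.
States satisfying EX (A[auth U auth]): {Fail, Auth, Check, Locked, Prompt}.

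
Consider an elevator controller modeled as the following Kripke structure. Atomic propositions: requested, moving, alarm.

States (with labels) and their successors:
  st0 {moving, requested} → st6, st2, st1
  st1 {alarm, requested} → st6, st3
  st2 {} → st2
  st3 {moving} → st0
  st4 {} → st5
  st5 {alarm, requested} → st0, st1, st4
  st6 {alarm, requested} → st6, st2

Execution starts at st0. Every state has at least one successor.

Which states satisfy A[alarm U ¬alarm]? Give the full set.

{st0, st2, st3, st4}

States satisfying alarm: {st1, st5, st6}.
States satisfying ¬alarm: {st0, st2, st3, st4}.
States satisfying A[alarm U ¬alarm]: {st0, st2, st3, st4}.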